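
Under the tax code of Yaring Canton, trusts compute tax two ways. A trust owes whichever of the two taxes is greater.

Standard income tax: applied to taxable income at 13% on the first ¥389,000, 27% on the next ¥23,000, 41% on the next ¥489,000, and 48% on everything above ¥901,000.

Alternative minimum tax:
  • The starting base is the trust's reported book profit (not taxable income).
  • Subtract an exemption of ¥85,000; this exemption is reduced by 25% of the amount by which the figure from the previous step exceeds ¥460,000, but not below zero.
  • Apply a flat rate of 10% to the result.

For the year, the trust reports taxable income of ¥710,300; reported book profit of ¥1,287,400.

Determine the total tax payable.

¥179,083

Standard income tax:
  ¥389,000 × 13% = ¥50,570
  ¥23,000 × 27% = ¥6,210
  ¥298,300 × 41% = ¥122,303
  → ¥179,083

Alternative minimum tax:
  Base (reported book profit): ¥1,287,400
  Exemption: 25% × (¥1,287,400 − ¥460,000) = ¥206,850 ≥ ¥85,000, so the exemption is fully phased out
  Base: ¥1,287,400 − ¥0 = ¥1,287,400
  ¥1,287,400 × 10% = ¥128,740

¥179,083 > ¥128,740, so the standard income tax governs.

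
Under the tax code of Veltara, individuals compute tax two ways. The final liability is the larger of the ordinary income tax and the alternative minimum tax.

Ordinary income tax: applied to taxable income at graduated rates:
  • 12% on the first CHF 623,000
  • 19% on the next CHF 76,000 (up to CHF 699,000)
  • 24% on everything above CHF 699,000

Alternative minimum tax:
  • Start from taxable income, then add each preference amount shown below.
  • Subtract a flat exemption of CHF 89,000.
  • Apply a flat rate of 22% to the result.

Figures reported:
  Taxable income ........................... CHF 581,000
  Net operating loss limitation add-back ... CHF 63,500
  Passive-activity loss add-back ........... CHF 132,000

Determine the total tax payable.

CHF 151,250

Alternative minimum tax:
  Adjusted income: CHF 581,000 + CHF 63,500 + CHF 132,000 = CHF 776,500
  Less exemption CHF 89,000 → base CHF 687,500
  CHF 687,500 × 22% = CHF 151,250

Ordinary income tax:
  CHF 581,000 × 12% = CHF 69,720

CHF 151,250 > CHF 69,720, so the alternative minimum tax is the binding amount.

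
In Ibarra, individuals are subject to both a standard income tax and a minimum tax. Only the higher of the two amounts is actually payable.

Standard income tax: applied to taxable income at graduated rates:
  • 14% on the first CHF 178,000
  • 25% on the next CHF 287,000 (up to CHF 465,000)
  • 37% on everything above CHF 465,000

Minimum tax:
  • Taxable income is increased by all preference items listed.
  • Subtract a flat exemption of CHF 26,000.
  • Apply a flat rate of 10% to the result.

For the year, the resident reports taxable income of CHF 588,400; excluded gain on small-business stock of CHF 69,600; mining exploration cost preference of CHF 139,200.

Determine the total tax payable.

Standard income tax:
  CHF 178,000 × 14% = CHF 24,920
  CHF 287,000 × 25% = CHF 71,750
  CHF 123,400 × 37% = CHF 45,658
  → CHF 142,328

Minimum tax:
  Adjusted income: CHF 588,400 + CHF 69,600 + CHF 139,200 = CHF 797,200
  Less exemption CHF 26,000 → base CHF 771,200
  CHF 771,200 × 10% = CHF 77,120

CHF 142,328 > CHF 77,120, so the standard income tax governs.

CHF 142,328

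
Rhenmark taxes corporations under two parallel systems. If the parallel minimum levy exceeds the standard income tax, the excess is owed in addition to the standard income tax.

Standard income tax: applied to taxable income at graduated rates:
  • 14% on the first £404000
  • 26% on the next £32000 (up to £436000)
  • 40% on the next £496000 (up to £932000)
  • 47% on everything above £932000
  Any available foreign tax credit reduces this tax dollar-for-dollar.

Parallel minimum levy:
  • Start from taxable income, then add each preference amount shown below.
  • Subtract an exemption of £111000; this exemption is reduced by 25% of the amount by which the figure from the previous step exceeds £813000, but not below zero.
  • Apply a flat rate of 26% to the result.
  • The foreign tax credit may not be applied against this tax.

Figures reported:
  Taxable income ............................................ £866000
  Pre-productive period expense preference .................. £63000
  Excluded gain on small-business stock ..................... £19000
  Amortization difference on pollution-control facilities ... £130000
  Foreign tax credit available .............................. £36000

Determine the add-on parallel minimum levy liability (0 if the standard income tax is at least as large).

£67765

Standard income tax:
  £404000 × 14% = £56560
  £32000 × 26% = £8320
  £430000 × 40% = £172000
  → £236880
  Less foreign tax credit £36000 → £200880

Parallel minimum levy:
  Adjusted income: £866000 + £63000 + £19000 + £130000 = £1078000
  Exemption: £111000 − 25% × (£1078000 − £813000) = £111000 − £66250 = £44750
  Base: £1078000 − £44750 = £1033250
  £1033250 × 26% = £268645

Excess of parallel minimum levy over standard income tax: £268645 − £200880 = £67765.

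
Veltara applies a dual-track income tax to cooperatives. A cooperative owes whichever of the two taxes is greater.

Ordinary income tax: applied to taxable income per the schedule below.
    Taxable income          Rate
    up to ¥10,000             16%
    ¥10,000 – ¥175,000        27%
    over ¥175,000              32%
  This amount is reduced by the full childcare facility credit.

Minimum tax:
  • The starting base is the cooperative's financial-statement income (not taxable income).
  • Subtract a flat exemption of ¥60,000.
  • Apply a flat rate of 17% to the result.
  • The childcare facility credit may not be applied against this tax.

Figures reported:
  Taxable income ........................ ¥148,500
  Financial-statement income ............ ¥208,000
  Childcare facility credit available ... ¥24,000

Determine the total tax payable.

¥25,160

Ordinary income tax:
  ¥10,000 × 16% = ¥1,600
  ¥138,500 × 27% = ¥37,395
  → ¥38,995
  Less childcare facility credit ¥24,000 → ¥14,995

Minimum tax:
  Base (financial-statement income): ¥208,000
  Less exemption ¥60,000 → base ¥148,000
  ¥148,000 × 17% = ¥25,160

¥25,160 > ¥14,995, so the minimum tax is the binding amount.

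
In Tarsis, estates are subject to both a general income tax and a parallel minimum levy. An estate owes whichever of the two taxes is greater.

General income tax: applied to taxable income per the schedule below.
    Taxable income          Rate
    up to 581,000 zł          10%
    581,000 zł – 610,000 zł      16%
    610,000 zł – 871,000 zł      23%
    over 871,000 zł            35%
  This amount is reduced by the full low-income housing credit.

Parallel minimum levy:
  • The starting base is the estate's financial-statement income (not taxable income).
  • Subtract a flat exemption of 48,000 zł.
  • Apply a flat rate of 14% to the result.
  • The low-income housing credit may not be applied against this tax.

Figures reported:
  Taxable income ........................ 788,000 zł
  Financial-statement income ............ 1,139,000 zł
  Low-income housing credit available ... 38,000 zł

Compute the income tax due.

152,740 zł

Parallel minimum levy:
  Base (financial-statement income): 1,139,000 zł
  Less exemption 48,000 zł → base 1,091,000 zł
  1,091,000 zł × 14% = 152,740 zł

General income tax:
  581,000 zł × 10% = 58,100 zł
  29,000 zł × 16% = 4,640 zł
  178,000 zł × 23% = 40,940 zł
  → 103,680 zł
  Less low-income housing credit 38,000 zł → 65,680 zł

152,740 zł > 65,680 zł, so the parallel minimum levy is the binding amount.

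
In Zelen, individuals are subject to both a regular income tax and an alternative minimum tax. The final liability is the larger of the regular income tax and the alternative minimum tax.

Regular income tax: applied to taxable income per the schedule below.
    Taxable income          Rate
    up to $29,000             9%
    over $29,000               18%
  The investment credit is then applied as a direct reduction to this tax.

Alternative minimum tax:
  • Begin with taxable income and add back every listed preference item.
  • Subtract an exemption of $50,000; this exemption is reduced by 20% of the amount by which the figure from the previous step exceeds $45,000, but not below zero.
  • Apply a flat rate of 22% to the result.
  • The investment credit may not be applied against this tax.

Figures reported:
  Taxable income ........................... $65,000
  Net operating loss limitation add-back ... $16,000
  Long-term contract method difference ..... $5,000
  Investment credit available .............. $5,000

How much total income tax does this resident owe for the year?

$9,724

Regular income tax:
  $29,000 × 9% = $2,610
  $36,000 × 18% = $6,480
  → $9,090
  Less investment credit $5,000 → $4,090

Alternative minimum tax:
  Adjusted income: $65,000 + $16,000 + $5,000 = $86,000
  Exemption: $50,000 − 20% × ($86,000 − $45,000) = $50,000 − $8,200 = $41,800
  Base: $86,000 − $41,800 = $44,200
  $44,200 × 22% = $9,724

$9,724 > $4,090, so the alternative minimum tax is the binding amount.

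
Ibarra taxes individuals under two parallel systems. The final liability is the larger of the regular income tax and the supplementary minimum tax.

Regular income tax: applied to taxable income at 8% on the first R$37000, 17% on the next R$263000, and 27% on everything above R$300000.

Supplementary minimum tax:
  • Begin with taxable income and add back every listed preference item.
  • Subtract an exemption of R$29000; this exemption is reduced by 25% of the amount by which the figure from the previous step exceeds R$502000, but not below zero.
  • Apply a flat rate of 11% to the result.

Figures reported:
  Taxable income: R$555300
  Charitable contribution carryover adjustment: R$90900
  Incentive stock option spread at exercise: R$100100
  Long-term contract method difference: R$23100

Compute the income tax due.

Regular income tax:
  R$37000 × 8% = R$2960
  R$263000 × 17% = R$44710
  R$255300 × 27% = R$68931
  → R$116601

Supplementary minimum tax:
  Adjusted income: R$555300 + R$90900 + R$100100 + R$23100 = R$769400
  Exemption: 25% × (R$769400 − R$502000) = R$66850 ≥ R$29000, so the exemption is fully phased out
  Base: R$769400 − R$0 = R$769400
  R$769400 × 11% = R$84634

R$116601 > R$84634, so the regular income tax governs.

R$116601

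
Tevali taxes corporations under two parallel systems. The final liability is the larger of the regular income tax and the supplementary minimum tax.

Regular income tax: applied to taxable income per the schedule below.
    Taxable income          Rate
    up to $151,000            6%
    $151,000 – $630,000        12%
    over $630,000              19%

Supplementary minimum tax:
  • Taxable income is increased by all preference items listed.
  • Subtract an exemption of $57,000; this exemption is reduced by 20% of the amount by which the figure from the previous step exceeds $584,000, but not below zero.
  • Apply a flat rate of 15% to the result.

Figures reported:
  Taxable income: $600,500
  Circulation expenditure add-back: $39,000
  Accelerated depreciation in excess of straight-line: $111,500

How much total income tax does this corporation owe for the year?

$109,110

Supplementary minimum tax:
  Adjusted income: $600,500 + $39,000 + $111,500 = $751,000
  Exemption: $57,000 − 20% × ($751,000 − $584,000) = $57,000 − $33,400 = $23,600
  Base: $751,000 − $23,600 = $727,400
  $727,400 × 15% = $109,110

Regular income tax:
  $151,000 × 6% = $9,060
  $449,500 × 12% = $53,940
  → $63,000

$109,110 > $63,000, so the supplementary minimum tax is the binding amount.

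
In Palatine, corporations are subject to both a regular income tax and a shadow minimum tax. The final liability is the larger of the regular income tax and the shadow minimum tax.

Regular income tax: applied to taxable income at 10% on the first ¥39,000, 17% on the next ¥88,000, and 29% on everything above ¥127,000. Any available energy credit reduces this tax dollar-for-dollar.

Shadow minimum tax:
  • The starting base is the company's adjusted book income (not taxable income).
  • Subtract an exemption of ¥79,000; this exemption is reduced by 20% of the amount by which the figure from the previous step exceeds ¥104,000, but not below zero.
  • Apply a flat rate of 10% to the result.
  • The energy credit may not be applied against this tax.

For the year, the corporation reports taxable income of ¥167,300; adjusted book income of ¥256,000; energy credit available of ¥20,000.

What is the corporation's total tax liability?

¥20,740

Shadow minimum tax:
  Base (adjusted book income): ¥256,000
  Exemption: ¥79,000 − 20% × (¥256,000 − ¥104,000) = ¥79,000 − ¥30,400 = ¥48,600
  Base: ¥256,000 − ¥48,600 = ¥207,400
  ¥207,400 × 10% = ¥20,740

Regular income tax:
  ¥39,000 × 10% = ¥3,900
  ¥88,000 × 17% = ¥14,960
  ¥40,300 × 29% = ¥11,687
  → ¥30,547
  Less energy credit ¥20,000 → ¥10,547

¥20,740 > ¥10,547, so the shadow minimum tax is the binding amount.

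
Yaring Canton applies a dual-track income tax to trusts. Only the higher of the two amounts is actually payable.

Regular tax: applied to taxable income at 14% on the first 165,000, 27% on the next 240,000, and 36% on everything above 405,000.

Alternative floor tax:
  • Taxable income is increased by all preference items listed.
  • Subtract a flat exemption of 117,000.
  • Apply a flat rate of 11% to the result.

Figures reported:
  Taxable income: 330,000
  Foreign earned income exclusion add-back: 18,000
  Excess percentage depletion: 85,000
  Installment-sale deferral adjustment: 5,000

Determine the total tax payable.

67,650

Regular tax:
  165,000 × 14% = 23,100
  165,000 × 27% = 44,550
  → 67,650

Alternative floor tax:
  Adjusted income: 330,000 + 18,000 + 85,000 + 5,000 = 438,000
  Less exemption 117,000 → base 321,000
  321,000 × 11% = 35,310

67,650 > 35,310, so the regular tax governs.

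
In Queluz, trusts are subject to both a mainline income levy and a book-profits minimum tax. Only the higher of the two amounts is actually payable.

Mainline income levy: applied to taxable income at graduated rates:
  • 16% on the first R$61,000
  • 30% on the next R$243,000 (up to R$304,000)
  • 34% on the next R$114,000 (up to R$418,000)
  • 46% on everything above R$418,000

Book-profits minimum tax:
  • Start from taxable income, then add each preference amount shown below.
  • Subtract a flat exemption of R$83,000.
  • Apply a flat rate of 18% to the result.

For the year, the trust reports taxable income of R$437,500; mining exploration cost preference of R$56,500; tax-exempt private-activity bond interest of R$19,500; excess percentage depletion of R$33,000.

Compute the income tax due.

R$130,390

Mainline income levy:
  R$61,000 × 16% = R$9,760
  R$243,000 × 30% = R$72,900
  R$114,000 × 34% = R$38,760
  R$19,500 × 46% = R$8,970
  → R$130,390

Book-profits minimum tax:
  Adjusted income: R$437,500 + R$56,500 + R$19,500 + R$33,000 = R$546,500
  Less exemption R$83,000 → base R$463,500
  R$463,500 × 18% = R$83,430

R$130,390 > R$83,430, so the mainline income levy governs.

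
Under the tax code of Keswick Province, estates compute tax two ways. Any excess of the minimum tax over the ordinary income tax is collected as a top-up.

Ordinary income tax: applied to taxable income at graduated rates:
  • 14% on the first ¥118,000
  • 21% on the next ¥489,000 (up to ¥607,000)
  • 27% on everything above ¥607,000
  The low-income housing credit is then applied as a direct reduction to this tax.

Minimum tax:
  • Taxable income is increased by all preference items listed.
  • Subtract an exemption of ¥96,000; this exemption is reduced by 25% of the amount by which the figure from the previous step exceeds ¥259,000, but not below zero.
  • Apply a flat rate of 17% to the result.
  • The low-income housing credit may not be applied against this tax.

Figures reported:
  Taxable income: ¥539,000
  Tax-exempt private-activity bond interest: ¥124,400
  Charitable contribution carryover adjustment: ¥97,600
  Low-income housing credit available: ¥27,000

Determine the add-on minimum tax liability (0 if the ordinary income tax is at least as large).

¥51,440

Minimum tax:
  Adjusted income: ¥539,000 + ¥124,400 + ¥97,600 = ¥761,000
  Exemption: 25% × (¥761,000 − ¥259,000) = ¥125,500 ≥ ¥96,000, so the exemption is fully phased out
  Base: ¥761,000 − ¥0 = ¥761,000
  ¥761,000 × 17% = ¥129,370

Ordinary income tax:
  ¥118,000 × 14% = ¥16,520
  ¥421,000 × 21% = ¥88,410
  → ¥104,930
  Less low-income housing credit ¥27,000 → ¥77,930

Excess of minimum tax over ordinary income tax: ¥129,370 − ¥77,930 = ¥51,440.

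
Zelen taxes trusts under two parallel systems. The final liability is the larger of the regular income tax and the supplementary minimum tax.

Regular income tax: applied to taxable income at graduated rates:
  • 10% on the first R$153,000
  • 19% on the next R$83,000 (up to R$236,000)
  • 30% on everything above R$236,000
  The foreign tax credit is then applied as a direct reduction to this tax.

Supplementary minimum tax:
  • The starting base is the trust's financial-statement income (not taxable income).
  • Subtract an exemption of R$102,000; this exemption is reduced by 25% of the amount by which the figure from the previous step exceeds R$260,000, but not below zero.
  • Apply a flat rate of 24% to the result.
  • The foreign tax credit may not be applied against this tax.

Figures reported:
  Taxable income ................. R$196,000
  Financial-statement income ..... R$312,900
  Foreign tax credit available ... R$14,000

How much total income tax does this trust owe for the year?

Regular income tax:
  R$153,000 × 10% = R$15,300
  R$43,000 × 19% = R$8,170
  → R$23,470
  Less foreign tax credit R$14,000 → R$9,470

Supplementary minimum tax:
  Base (financial-statement income): R$312,900
  Exemption: R$102,000 − 25% × (R$312,900 − R$260,000) = R$102,000 − R$13,225 = R$88,775
  Base: R$312,900 − R$88,775 = R$224,125
  R$224,125 × 24% = R$53,790

R$53,790 > R$9,470, so the supplementary minimum tax is the binding amount.

R$53,790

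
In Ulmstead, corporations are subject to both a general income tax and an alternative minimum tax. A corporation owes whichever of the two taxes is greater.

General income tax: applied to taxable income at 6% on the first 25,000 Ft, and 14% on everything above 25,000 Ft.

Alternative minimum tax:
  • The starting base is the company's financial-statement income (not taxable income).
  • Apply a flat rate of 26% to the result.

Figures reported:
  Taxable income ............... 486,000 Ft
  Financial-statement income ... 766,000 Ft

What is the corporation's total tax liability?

199,160 Ft

Alternative minimum tax:
  Base (financial-statement income): 766,000 Ft
  766,000 Ft × 26% = 199,160 Ft

General income tax:
  25,000 Ft × 6% = 1,500 Ft
  461,000 Ft × 14% = 64,540 Ft
  → 66,040 Ft

199,160 Ft > 66,040 Ft, so the alternative minimum tax is the binding amount.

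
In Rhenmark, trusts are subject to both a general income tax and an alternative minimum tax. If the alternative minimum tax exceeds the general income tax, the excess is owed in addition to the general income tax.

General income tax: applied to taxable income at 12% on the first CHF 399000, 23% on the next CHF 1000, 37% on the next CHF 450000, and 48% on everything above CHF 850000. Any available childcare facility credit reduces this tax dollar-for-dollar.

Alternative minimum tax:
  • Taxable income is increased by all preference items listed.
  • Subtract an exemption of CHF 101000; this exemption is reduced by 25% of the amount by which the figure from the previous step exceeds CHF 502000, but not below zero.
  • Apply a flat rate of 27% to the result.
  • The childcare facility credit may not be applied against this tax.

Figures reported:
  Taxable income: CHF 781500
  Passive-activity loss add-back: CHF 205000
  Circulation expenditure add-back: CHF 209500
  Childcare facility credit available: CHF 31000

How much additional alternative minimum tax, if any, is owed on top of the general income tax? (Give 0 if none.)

General income tax:
  CHF 399000 × 12% = CHF 47880
  CHF 1000 × 23% = CHF 230
  CHF 381500 × 37% = CHF 141155
  → CHF 189265
  Less childcare facility credit CHF 31000 → CHF 158265

Alternative minimum tax:
  Adjusted income: CHF 781500 + CHF 205000 + CHF 209500 = CHF 1196000
  Exemption: 25% × (CHF 1196000 − CHF 502000) = CHF 173500 ≥ CHF 101000, so the exemption is fully phased out
  Base: CHF 1196000 − CHF 0 = CHF 1196000
  CHF 1196000 × 27% = CHF 322920

Excess of alternative minimum tax over general income tax: CHF 322920 − CHF 158265 = CHF 164655.

CHF 164655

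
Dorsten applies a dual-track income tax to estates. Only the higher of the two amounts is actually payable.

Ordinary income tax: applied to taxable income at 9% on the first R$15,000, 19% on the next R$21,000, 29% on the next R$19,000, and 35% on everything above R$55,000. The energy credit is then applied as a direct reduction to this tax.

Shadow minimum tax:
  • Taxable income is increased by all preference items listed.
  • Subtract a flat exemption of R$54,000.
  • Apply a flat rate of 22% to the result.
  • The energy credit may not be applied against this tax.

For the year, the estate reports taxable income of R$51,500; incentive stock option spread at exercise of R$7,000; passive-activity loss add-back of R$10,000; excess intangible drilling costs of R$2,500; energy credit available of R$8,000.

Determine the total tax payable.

Shadow minimum tax:
  Adjusted income: R$51,500 + R$7,000 + R$10,000 + R$2,500 = R$71,000
  Less exemption R$54,000 → base R$17,000
  R$17,000 × 22% = R$3,740

Ordinary income tax:
  R$15,000 × 9% = R$1,350
  R$21,000 × 19% = R$3,990
  R$15,500 × 29% = R$4,495
  → R$9,835
  Less energy credit R$8,000 → R$1,835

R$3,740 > R$1,835, so the shadow minimum tax is the binding amount.

R$3,740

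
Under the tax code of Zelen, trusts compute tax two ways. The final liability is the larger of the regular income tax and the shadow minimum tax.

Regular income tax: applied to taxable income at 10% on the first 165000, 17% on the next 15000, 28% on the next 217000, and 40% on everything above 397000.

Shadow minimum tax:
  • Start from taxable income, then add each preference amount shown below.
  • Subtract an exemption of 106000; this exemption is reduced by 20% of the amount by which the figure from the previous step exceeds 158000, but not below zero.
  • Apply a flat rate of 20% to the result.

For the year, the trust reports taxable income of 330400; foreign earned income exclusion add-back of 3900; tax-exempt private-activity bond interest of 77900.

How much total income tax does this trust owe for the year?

Regular income tax:
  165000 × 10% = 16500
  15000 × 17% = 2550
  150400 × 28% = 42112
  → 61162

Shadow minimum tax:
  Adjusted income: 330400 + 3900 + 77900 = 412200
  Exemption: 106000 − 20% × (412200 − 158000) = 106000 − 50840 = 55160
  Base: 412200 − 55160 = 357040
  357040 × 20% = 71408

71408 > 61162, so the shadow minimum tax is the binding amount.

71408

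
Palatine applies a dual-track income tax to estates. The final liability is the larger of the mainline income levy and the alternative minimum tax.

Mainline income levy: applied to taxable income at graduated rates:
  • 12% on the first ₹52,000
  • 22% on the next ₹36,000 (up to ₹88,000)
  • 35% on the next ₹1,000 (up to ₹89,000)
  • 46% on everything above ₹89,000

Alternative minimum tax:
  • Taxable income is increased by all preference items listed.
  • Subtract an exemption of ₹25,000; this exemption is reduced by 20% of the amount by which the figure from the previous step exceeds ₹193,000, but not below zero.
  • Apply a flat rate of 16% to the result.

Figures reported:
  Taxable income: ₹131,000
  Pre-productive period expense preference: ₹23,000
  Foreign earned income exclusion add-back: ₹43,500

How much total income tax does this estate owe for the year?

Alternative minimum tax:
  Adjusted income: ₹131,000 + ₹23,000 + ₹43,500 = ₹197,500
  Exemption: ₹25,000 − 20% × (₹197,500 − ₹193,000) = ₹25,000 − ₹900 = ₹24,100
  Base: ₹197,500 − ₹24,100 = ₹173,400
  ₹173,400 × 16% = ₹27,744

Mainline income levy:
  ₹52,000 × 12% = ₹6,240
  ₹36,000 × 22% = ₹7,920
  ₹1,000 × 35% = ₹350
  ₹42,000 × 46% = ₹19,320
  → ₹33,830

₹33,830 > ₹27,744, so the mainline income levy governs.

₹33,830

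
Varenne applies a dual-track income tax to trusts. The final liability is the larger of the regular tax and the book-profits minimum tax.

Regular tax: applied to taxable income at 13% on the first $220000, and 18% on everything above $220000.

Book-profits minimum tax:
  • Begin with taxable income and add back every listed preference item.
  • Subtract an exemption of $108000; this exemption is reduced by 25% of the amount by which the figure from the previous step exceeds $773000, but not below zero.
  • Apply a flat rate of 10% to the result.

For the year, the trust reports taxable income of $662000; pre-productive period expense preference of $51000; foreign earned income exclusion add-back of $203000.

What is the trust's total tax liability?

$108160

Book-profits minimum tax:
  Adjusted income: $662000 + $51000 + $203000 = $916000
  Exemption: $108000 − 25% × ($916000 − $773000) = $108000 − $35750 = $72250
  Base: $916000 − $72250 = $843750
  $843750 × 10% = $84375

Regular tax:
  $220000 × 13% = $28600
  $442000 × 18% = $79560
  → $108160

$108160 > $84375, so the regular tax governs.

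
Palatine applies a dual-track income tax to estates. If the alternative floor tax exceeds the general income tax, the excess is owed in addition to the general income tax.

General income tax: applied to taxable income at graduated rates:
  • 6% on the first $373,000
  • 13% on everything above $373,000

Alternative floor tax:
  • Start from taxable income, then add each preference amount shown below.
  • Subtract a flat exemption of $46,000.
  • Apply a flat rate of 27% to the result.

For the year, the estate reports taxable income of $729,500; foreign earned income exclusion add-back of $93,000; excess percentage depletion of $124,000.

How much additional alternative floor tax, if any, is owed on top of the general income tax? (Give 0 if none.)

Alternative floor tax:
  Adjusted income: $729,500 + $93,000 + $124,000 = $946,500
  Less exemption $46,000 → base $900,500
  $900,500 × 27% = $243,135

General income tax:
  $373,000 × 6% = $22,380
  $356,500 × 13% = $46,345
  → $68,725

Excess of alternative floor tax over general income tax: $243,135 − $68,725 = $174,410.

$174,410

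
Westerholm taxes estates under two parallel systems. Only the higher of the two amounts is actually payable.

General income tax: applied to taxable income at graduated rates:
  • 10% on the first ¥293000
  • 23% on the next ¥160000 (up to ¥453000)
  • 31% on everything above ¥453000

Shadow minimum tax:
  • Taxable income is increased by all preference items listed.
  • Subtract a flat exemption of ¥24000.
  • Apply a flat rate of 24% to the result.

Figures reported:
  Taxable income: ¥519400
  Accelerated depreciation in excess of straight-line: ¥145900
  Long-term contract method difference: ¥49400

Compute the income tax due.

¥165768

General income tax:
  ¥293000 × 10% = ¥29300
  ¥160000 × 23% = ¥36800
  ¥66400 × 31% = ¥20584
  → ¥86684

Shadow minimum tax:
  Adjusted income: ¥519400 + ¥145900 + ¥49400 = ¥714700
  Less exemption ¥24000 → base ¥690700
  ¥690700 × 24% = ¥165768

¥165768 > ¥86684, so the shadow minimum tax is the binding amount.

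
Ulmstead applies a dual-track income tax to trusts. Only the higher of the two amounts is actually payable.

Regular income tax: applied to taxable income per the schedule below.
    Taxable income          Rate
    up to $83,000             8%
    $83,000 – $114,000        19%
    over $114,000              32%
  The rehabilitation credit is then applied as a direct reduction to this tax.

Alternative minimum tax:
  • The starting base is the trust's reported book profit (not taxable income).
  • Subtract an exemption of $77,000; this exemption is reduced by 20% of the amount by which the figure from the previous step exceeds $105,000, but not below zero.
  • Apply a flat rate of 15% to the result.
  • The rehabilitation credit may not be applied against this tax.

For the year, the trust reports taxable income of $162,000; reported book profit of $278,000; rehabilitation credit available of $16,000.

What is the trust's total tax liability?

$35,340

Alternative minimum tax:
  Base (reported book profit): $278,000
  Exemption: $77,000 − 20% × ($278,000 − $105,000) = $77,000 − $34,600 = $42,400
  Base: $278,000 − $42,400 = $235,600
  $235,600 × 15% = $35,340

Regular income tax:
  $83,000 × 8% = $6,640
  $31,000 × 19% = $5,890
  $48,000 × 32% = $15,360
  → $27,890
  Less rehabilitation credit $16,000 → $11,890

$35,340 > $11,890, so the alternative minimum tax is the binding amount.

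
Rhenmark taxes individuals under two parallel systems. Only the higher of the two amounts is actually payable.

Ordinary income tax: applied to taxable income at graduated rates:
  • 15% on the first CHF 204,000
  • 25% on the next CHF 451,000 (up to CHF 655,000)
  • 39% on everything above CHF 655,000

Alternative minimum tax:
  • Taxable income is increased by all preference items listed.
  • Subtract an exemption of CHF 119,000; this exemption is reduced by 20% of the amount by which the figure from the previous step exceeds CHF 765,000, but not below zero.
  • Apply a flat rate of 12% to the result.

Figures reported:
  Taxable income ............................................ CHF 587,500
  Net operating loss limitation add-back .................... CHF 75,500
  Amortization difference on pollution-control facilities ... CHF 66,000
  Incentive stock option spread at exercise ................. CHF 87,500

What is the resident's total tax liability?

CHF 126,475

Ordinary income tax:
  CHF 204,000 × 15% = CHF 30,600
  CHF 383,500 × 25% = CHF 95,875
  → CHF 126,475

Alternative minimum tax:
  Adjusted income: CHF 587,500 + CHF 75,500 + CHF 66,000 + CHF 87,500 = CHF 816,500
  Exemption: CHF 119,000 − 20% × (CHF 816,500 − CHF 765,000) = CHF 119,000 − CHF 10,300 = CHF 108,700
  Base: CHF 816,500 − CHF 108,700 = CHF 707,800
  CHF 707,800 × 12% = CHF 84,936

CHF 126,475 > CHF 84,936, so the ordinary income tax governs.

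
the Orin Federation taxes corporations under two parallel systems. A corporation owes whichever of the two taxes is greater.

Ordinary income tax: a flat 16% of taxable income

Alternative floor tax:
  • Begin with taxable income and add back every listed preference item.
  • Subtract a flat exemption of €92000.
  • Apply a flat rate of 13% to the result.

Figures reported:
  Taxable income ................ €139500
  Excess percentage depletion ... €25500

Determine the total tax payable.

€22320

Ordinary income tax:
  €139500 × 16% = €22320

Alternative floor tax:
  Adjusted income: €139500 + €25500 = €165000
  Less exemption €92000 → base €73000
  €73000 × 13% = €9490

€22320 > €9490, so the ordinary income tax governs.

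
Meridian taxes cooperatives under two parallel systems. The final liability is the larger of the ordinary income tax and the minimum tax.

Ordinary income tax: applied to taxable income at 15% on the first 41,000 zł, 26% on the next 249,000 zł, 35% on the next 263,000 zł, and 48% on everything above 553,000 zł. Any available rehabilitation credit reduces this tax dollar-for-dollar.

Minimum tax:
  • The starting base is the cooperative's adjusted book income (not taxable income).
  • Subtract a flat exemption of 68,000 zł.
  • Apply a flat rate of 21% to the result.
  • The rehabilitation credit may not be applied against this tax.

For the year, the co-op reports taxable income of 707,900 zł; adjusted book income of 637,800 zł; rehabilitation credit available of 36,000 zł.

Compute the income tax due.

Ordinary income tax:
  41,000 zł × 15% = 6,150 zł
  249,000 zł × 26% = 64,740 zł
  263,000 zł × 35% = 92,050 zł
  154,900 zł × 48% = 74,352 zł
  → 237,292 zł
  Less rehabilitation credit 36,000 zł → 201,292 zł

Minimum tax:
  Base (adjusted book income): 637,800 zł
  Less exemption 68,000 zł → base 569,800 zł
  569,800 zł × 21% = 119,658 zł

201,292 zł > 119,658 zł, so the ordinary income tax governs.

201,292 zł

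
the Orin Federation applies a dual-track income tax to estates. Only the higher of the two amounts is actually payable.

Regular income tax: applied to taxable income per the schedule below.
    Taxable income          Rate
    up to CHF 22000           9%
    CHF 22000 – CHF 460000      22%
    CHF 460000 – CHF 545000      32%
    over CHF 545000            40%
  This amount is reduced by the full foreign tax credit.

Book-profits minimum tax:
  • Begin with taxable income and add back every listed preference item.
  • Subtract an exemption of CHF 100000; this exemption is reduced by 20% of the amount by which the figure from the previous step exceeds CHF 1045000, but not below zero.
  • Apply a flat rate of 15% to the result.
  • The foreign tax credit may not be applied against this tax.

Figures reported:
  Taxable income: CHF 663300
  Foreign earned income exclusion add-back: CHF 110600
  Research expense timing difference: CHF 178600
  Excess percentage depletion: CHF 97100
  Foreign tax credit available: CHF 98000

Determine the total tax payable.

CHF 142578

Book-profits minimum tax:
  Adjusted income: CHF 663300 + CHF 110600 + CHF 178600 + CHF 97100 = CHF 1049600
  Exemption: CHF 100000 − 20% × (CHF 1049600 − CHF 1045000) = CHF 100000 − CHF 920 = CHF 99080
  Base: CHF 1049600 − CHF 99080 = CHF 950520
  CHF 950520 × 15% = CHF 142578

Regular income tax:
  CHF 22000 × 9% = CHF 1980
  CHF 438000 × 22% = CHF 96360
  CHF 85000 × 32% = CHF 27200
  CHF 118300 × 40% = CHF 47320
  → CHF 172860
  Less foreign tax credit CHF 98000 → CHF 74860

CHF 142578 > CHF 74860, so the book-profits minimum tax is the binding amount.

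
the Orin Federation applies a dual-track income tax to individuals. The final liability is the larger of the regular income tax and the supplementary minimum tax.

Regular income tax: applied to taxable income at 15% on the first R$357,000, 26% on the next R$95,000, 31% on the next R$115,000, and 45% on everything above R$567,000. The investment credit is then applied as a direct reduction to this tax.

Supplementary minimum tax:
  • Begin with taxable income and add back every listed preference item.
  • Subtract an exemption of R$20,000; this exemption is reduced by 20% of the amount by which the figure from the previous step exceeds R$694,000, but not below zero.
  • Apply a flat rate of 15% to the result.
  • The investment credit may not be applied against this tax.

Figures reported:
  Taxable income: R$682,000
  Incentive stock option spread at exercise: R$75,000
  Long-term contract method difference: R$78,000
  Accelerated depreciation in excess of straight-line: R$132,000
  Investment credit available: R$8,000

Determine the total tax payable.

Supplementary minimum tax:
  Adjusted income: R$682,000 + R$75,000 + R$78,000 + R$132,000 = R$967,000
  Exemption: 20% × (R$967,000 − R$694,000) = R$54,600 ≥ R$20,000, so the exemption is fully phased out
  Base: R$967,000 − R$0 = R$967,000
  R$967,000 × 15% = R$145,050

Regular income tax:
  R$357,000 × 15% = R$53,550
  R$95,000 × 26% = R$24,700
  R$115,000 × 31% = R$35,650
  R$115,000 × 45% = R$51,750
  → R$165,650
  Less investment credit R$8,000 → R$157,650

R$157,650 > R$145,050, so the regular income tax governs.

R$157,650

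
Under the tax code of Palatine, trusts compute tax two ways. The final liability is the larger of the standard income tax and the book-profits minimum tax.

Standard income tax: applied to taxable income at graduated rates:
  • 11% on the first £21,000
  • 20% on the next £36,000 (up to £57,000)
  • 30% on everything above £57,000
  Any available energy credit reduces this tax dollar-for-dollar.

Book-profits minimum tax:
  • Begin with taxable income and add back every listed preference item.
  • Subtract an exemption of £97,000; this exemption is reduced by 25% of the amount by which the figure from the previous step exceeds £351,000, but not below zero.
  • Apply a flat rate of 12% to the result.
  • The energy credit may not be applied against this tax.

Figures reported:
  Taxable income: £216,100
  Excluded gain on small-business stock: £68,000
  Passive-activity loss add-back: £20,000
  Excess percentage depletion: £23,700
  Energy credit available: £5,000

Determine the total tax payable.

£52,240

Standard income tax:
  £21,000 × 11% = £2,310
  £36,000 × 20% = £7,200
  £159,100 × 30% = £47,730
  → £57,240
  Less energy credit £5,000 → £52,240

Book-profits minimum tax:
  Adjusted income: £216,100 + £68,000 + £20,000 + £23,700 = £327,800
  Exemption: £327,800 ≤ £351,000, so full £97,000 applies
  Base: £327,800 − £97,000 = £230,800
  £230,800 × 12% = £27,696

£52,240 > £27,696, so the standard income tax governs.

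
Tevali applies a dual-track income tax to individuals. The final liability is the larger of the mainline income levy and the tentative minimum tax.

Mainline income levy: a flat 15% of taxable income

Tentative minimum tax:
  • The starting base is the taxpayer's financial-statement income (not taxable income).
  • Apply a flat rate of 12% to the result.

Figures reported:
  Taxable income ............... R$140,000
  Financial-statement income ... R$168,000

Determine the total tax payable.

Tentative minimum tax:
  Base (financial-statement income): R$168,000
  R$168,000 × 12% = R$20,160

Mainline income levy:
  R$140,000 × 15% = R$21,000

R$21,000 > R$20,160, so the mainline income levy governs.

R$21,000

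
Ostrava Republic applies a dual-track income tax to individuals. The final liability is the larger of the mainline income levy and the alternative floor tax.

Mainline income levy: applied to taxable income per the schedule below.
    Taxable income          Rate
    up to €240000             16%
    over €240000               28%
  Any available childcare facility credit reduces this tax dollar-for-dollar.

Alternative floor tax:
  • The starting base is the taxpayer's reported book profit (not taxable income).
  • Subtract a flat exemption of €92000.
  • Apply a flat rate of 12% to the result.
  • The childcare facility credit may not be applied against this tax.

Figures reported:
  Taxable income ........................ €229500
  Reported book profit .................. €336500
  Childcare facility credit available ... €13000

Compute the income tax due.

€29340

Alternative floor tax:
  Base (reported book profit): €336500
  Less exemption €92000 → base €244500
  €244500 × 12% = €29340

Mainline income levy:
  €229500 × 16% = €36720
  Less childcare facility credit €13000 → €23720

€29340 > €23720, so the alternative floor tax is the binding amount.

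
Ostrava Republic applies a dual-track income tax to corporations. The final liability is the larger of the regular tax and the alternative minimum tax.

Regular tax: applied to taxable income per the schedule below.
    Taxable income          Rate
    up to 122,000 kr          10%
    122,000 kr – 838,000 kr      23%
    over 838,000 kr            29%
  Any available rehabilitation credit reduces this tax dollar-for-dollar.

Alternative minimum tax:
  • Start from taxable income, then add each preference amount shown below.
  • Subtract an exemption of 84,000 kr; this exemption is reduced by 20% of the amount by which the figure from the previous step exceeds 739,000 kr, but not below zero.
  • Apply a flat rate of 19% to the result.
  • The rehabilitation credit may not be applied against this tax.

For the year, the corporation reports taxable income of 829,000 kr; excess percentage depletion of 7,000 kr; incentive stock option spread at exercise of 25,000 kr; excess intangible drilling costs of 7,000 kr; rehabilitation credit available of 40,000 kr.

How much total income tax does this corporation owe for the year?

Regular tax:
  122,000 kr × 10% = 12,200 kr
  707,000 kr × 23% = 162,610 kr
  → 174,810 kr
  Less rehabilitation credit 40,000 kr → 134,810 kr

Alternative minimum tax:
  Adjusted income: 829,000 kr + 7,000 kr + 25,000 kr + 7,000 kr = 868,000 kr
  Exemption: 84,000 kr − 20% × (868,000 kr − 739,000 kr) = 84,000 kr − 25,800 kr = 58,200 kr
  Base: 868,000 kr − 58,200 kr = 809,800 kr
  809,800 kr × 19% = 153,862 kr

153,862 kr > 134,810 kr, so the alternative minimum tax is the binding amount.

153,862 kr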